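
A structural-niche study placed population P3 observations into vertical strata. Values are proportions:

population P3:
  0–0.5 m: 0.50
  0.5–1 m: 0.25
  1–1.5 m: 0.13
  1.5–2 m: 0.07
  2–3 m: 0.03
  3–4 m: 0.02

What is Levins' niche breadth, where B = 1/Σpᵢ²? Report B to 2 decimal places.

Σpᵢ² = 0.50² + 0.25² + 0.13² + 0.07² + 0.03² + 0.02² = 0.2500 + 0.0625 + 0.0169 + 0.0049 + 0.0009 + 0.0004 = 0.3356
B = 1 / 0.3356 = 2.9797

2.98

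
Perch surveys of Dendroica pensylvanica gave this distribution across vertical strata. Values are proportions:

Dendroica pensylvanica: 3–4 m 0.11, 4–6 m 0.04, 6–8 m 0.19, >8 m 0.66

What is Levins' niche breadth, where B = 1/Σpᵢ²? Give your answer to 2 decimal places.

2.06

Σpᵢ² = 0.11² + 0.04² + 0.19² + 0.66² = 0.0121 + 0.0016 + 0.0361 + 0.4356 = 0.4854
B = 1 / 0.4854 = 2.0602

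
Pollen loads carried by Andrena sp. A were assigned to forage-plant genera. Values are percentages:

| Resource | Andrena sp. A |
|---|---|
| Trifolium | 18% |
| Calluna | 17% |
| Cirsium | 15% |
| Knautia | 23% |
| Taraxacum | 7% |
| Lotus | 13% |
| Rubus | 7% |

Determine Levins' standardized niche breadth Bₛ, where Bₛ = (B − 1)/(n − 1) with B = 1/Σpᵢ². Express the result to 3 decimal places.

0.853

Convert percentages to proportions (divide by 100).
Σpᵢ² = 0.18² + 0.17² + 0.15² + 0.23² + 0.07² + 0.13² + 0.07² = 0.0324 + 0.0289 + 0.0225 + 0.0529 + 0.0049 + 0.0169 + 0.0049 = 0.1634
B = 1 / 0.1634 = 6.11995
Bₛ = (B − 1)/(n − 1) = (6.11995 − 1)/(7 − 1) = 5.11995/6 = 0.85333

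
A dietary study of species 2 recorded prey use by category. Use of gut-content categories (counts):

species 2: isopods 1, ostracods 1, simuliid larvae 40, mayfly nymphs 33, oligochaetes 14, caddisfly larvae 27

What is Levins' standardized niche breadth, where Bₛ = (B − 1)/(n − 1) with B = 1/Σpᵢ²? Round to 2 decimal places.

Proportions for species 2 (n=116): 1/116=0.0086, 1/116=0.0086, 40/116=0.3448, 33/116=0.2845, 14/116=0.1207, 27/116=0.2328
Σpᵢ² = 0.0086² + 0.0086² + 0.3448² + 0.2845² + 0.1207² + 0.2328² = 0.000074 + 0.000074 + 0.118887 + 0.080940 + 0.014568 + 0.054196 = 0.268739
B = 1 / 0.268739 = 3.7211
Bₛ = (B − 1)/(n − 1) = (3.7211 − 1)/(6 − 1) = 2.7211/5 = 0.5442

0.54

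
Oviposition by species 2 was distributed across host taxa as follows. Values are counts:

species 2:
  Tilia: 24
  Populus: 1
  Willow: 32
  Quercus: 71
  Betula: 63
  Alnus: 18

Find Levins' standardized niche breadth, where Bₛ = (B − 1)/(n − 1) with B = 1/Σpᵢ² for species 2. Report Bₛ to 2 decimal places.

Proportions for species 2 (n=209): 24/209=0.1148, 1/209=0.0048, 32/209=0.1531, 71/209=0.3397, 63/209=0.3014, 18/209=0.0861
Σpᵢ² = 0.1148² + 0.0048² + 0.1531² + 0.3397² + 0.3014² + 0.0861² = 0.013179 + 0.000023 + 0.023440 + 0.115396 + 0.090842 + 0.007413 = 0.250293
B = 1 / 0.250293 = 3.9953
Bₛ = (B − 1)/(n − 1) = (3.9953 − 1)/(6 − 1) = 2.9953/5 = 0.5991

0.60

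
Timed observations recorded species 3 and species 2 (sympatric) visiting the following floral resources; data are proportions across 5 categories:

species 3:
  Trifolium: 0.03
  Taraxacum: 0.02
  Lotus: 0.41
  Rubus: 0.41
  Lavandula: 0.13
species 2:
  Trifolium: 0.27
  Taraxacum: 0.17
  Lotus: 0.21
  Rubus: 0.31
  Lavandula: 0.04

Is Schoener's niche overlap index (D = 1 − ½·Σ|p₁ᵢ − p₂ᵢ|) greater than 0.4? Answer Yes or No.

Yes

Σ|p₁ᵢ − p₂ᵢ| = 0.24 + 0.15 + 0.20 + 0.10 + 0.09 = 0.78
D = 1 − ½ × 0.78 = 1 − 0.390 = 0.6100
D = 0.6100 > 0.4 → Yes.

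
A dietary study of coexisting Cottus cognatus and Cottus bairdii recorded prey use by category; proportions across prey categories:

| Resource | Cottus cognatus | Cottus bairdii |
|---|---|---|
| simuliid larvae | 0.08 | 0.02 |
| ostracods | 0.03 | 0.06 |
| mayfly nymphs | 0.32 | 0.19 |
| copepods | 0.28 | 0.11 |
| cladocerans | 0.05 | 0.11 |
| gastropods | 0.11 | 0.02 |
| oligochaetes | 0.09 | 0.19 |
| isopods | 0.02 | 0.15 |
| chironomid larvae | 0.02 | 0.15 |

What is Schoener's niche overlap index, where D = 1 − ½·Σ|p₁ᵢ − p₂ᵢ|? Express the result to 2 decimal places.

0.55

Σ|p₁ᵢ − p₂ᵢ| = 0.06 + 0.03 + 0.13 + 0.17 + 0.06 + 0.09 + 0.10 + 0.13 + 0.13 = 0.90
D = 1 − ½ × 0.90 = 1 − 0.450 = 0.5500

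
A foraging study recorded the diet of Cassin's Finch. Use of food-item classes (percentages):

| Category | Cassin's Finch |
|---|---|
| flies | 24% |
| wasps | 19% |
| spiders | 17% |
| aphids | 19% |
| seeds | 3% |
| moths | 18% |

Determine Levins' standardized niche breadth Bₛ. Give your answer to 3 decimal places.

Convert percentages to proportions (divide by 100).
Σpᵢ² = 0.24² + 0.19² + 0.17² + 0.19² + 0.03² + 0.18² = 0.0576 + 0.0361 + 0.0289 + 0.0361 + 0.0009 + 0.0324 = 0.1920
B = 1 / 0.1920 = 5.20833
Bₛ = (B − 1)/(n − 1) = (5.20833 − 1)/(6 − 1) = 4.20833/5 = 0.84167

0.842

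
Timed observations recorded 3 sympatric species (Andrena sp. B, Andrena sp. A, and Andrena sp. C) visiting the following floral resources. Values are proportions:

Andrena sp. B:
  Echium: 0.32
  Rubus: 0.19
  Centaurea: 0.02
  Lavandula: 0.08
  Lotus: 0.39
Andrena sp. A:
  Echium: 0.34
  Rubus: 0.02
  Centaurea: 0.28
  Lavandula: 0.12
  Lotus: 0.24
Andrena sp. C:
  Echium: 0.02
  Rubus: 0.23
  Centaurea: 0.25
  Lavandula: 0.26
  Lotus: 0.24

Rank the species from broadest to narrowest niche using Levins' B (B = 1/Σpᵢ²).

Andrena sp. C > Andrena sp. A > Andrena sp. B

Σp_Bᵢ² = 0.32² + 0.19² + 0.02² + 0.08² + 0.39² = 0.1024 + 0.0361 + 0.0004 + 0.0064 + 0.1521 = 0.2974
B_B = 1 / 0.2974 = 3.3625
Σp_Aᵢ² = 0.34² + 0.02² + 0.28² + 0.12² + 0.24² = 0.1156 + 0.0004 + 0.0784 + 0.0144 + 0.0576 = 0.2664
B_A = 1 / 0.2664 = 3.7538
Σp_Cᵢ² = 0.02² + 0.23² + 0.25² + 0.26² + 0.24² = 0.0004 + 0.0529 + 0.0625 + 0.0676 + 0.0576 = 0.2410
B_C = 1 / 0.2410 = 4.1494
Ranking by B (broadest → narrowest): Andrena sp. C (4.15) > Andrena sp. A (3.75) > Andrena sp. B (3.36)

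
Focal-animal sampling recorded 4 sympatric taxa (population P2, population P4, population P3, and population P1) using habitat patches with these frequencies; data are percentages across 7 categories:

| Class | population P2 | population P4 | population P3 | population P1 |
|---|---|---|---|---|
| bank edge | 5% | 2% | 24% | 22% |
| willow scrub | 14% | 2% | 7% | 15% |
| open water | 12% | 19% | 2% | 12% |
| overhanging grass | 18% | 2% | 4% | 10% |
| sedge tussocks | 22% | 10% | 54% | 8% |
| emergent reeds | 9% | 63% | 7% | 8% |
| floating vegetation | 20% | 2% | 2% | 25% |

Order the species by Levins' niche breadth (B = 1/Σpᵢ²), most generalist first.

population P2 > population P1 > population P3 > population P4

Convert percentages to proportions (divide by 100).
Σp_P2ᵢ² = 0.05² + 0.14² + 0.12² + 0.18² + 0.22² + 0.09² + 0.20² = 0.0025 + 0.0196 + 0.0144 + 0.0324 + 0.0484 + 0.0081 + 0.0400 = 0.1654
B_P2 = 1 / 0.1654 = 6.0459
Σp_P4ᵢ² = 0.02² + 0.02² + 0.19² + 0.02² + 0.10² + 0.63² + 0.02² = 0.0004 + 0.0004 + 0.0361 + 0.0004 + 0.0100 + 0.3969 + 0.0004 = 0.4446
B_P4 = 1 / 0.4446 = 2.2492
Σp_P3ᵢ² = 0.24² + 0.07² + 0.02² + 0.04² + 0.54² + 0.07² + 0.02² = 0.0576 + 0.0049 + 0.0004 + 0.0016 + 0.2916 + 0.0049 + 0.0004 = 0.3614
B_P3 = 1 / 0.3614 = 2.7670
Σp_P1ᵢ² = 0.22² + 0.15² + 0.12² + 0.10² + 0.08² + 0.08² + 0.25² = 0.0484 + 0.0225 + 0.0144 + 0.0100 + 0.0064 + 0.0064 + 0.0625 = 0.1706
B_P1 = 1 / 0.1706 = 5.8617
Ranking by B (broadest → narrowest): population P2 (6.05) > population P1 (5.86) > population P3 (2.77) > population P4 (2.25)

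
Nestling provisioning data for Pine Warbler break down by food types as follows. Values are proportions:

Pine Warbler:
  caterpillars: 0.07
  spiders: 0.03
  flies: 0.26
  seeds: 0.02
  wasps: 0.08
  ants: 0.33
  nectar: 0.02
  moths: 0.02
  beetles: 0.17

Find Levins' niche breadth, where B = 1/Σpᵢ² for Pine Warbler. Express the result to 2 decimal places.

4.57

Σpᵢ² = 0.07² + 0.03² + 0.26² + 0.02² + 0.08² + 0.33² + 0.02² + 0.02² + 0.17² = 0.0049 + 0.0009 + 0.0676 + 0.0004 + 0.0064 + 0.1089 + 0.0004 + 0.0004 + 0.0289 = 0.2188
B = 1 / 0.2188 = 4.5704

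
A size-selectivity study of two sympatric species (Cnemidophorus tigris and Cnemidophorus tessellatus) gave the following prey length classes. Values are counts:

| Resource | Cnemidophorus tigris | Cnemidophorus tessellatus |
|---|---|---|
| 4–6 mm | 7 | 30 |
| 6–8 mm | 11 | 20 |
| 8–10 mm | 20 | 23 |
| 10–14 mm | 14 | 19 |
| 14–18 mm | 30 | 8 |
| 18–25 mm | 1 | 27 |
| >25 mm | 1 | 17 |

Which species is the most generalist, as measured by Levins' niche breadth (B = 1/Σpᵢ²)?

Proportions for Cnemidophorus tigris (n=84): 7/84=0.0833, 11/84=0.1310, 20/84=0.2381, 14/84=0.1667, 30/84=0.3571, 1/84=0.0119, 1/84=0.0119
Proportions for Cnemidophorus tessellatus (n=144): 30/144=0.2083, 20/144=0.1389, 23/144=0.1597, 19/144=0.1319, 8/144=0.0556, 27/144=0.1875, 17/144=0.1181
Σp_tigrᵢ² = 0.0833² + 0.1310² + 0.2381² + 0.1667² + 0.3571² + 0.0119² + 0.0119² = 0.006939 + 0.017161 + 0.056692 + 0.027789 + 0.127520 + 0.000142 + 0.000142 = 0.236385
B_tigr = 1 / 0.236385 = 4.2304
Σp_tessᵢ² = 0.2083² + 0.1389² + 0.1597² + 0.1319² + 0.0556² + 0.1875² + 0.1181² = 0.043389 + 0.019293 + 0.025504 + 0.017398 + 0.003091 + 0.035156 + 0.013948 = 0.157779
B_tess = 1 / 0.157779 = 6.3380
Highest B → broadest niche (most generalist): Cnemidophorus tessellatus (B = 6.34).

Cnemidophorus tessellatus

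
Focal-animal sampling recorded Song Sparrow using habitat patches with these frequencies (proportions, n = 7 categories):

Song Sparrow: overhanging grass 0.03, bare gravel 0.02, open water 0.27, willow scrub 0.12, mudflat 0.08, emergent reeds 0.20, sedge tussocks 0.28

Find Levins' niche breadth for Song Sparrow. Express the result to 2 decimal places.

4.69

Σpᵢ² = 0.03² + 0.02² + 0.27² + 0.12² + 0.08² + 0.20² + 0.28² = 0.0009 + 0.0004 + 0.0729 + 0.0144 + 0.0064 + 0.0400 + 0.0784 = 0.2134
B = 1 / 0.2134 = 4.6860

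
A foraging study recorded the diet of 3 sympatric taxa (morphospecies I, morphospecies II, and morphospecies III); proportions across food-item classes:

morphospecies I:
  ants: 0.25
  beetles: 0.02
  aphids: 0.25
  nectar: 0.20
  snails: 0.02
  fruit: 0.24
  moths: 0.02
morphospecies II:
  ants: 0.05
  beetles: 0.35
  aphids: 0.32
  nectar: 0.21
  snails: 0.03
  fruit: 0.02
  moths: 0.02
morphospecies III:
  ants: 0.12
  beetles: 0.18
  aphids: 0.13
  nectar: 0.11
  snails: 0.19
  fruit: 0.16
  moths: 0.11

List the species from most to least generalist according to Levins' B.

Σp_Iᵢ² = 0.25² + 0.02² + 0.25² + 0.20² + 0.02² + 0.24² + 0.02² = 0.0625 + 0.0004 + 0.0625 + 0.0400 + 0.0004 + 0.0576 + 0.0004 = 0.2238
B_I = 1 / 0.2238 = 4.4683
Σp_IIᵢ² = 0.05² + 0.35² + 0.32² + 0.21² + 0.03² + 0.02² + 0.02² = 0.0025 + 0.1225 + 0.1024 + 0.0441 + 0.0009 + 0.0004 + 0.0004 = 0.2732
B_II = 1 / 0.2732 = 3.6603
Σp_IIIᵢ² = 0.12² + 0.18² + 0.13² + 0.11² + 0.19² + 0.16² + 0.11² = 0.0144 + 0.0324 + 0.0169 + 0.0121 + 0.0361 + 0.0256 + 0.0121 = 0.1496
B_III = 1 / 0.1496 = 6.6845
Ranking by B (broadest → narrowest): morphospecies III (6.68) > morphospecies I (4.47) > morphospecies II (3.66)

morphospecies III > morphospecies I > morphospecies II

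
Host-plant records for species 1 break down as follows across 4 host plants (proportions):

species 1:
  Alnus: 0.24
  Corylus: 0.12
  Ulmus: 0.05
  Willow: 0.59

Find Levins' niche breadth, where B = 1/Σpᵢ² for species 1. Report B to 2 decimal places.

Σpᵢ² = 0.24² + 0.12² + 0.05² + 0.59² = 0.0576 + 0.0144 + 0.0025 + 0.3481 = 0.4226
B = 1 / 0.4226 = 2.3663

2.37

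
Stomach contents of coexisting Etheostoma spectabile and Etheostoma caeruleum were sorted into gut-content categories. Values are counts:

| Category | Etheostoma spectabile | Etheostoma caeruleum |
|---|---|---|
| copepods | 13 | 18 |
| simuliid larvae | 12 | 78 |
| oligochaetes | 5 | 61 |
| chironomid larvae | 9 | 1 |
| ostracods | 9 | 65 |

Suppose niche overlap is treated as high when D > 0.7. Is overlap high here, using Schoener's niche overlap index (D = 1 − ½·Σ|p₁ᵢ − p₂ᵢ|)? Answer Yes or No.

Proportions for Etheostoma spectabile (n=48): 13/48=0.2708, 12/48=0.2500, 5/48=0.1042, 9/48=0.1875, 9/48=0.1875
Proportions for Etheostoma caeruleum (n=223): 18/223=0.0807, 78/223=0.3498, 61/223=0.2735, 1/223=0.0045, 65/223=0.2915
Σ|p₁ᵢ − p₂ᵢ| = 0.1901 + 0.0998 + 0.1693 + 0.1830 + 0.1040 = 0.7462
D = 1 − ½ × 0.7462 = 1 − 0.37310 = 0.62690
D = 0.62690 < 0.7 → No.

No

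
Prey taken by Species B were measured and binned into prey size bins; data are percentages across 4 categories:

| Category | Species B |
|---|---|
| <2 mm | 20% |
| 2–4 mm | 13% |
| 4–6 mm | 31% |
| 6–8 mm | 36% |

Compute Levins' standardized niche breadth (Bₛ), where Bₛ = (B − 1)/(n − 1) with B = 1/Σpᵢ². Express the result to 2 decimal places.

0.85

Convert percentages to proportions (divide by 100).
Σpᵢ² = 0.20² + 0.13² + 0.31² + 0.36² = 0.0400 + 0.0169 + 0.0961 + 0.1296 = 0.2826
B = 1 / 0.2826 = 3.5386
Bₛ = (B − 1)/(n − 1) = (3.5386 − 1)/(4 − 1) = 2.5386/3 = 0.8462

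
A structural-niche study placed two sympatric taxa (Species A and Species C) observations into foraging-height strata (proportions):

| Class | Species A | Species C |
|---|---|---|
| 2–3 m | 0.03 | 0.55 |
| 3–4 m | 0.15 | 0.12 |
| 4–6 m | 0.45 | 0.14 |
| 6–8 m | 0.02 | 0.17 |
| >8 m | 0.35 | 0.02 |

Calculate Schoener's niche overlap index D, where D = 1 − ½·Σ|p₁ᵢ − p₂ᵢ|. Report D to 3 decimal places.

Σ|p₁ᵢ − p₂ᵢ| = 0.52 + 0.03 + 0.31 + 0.15 + 0.33 = 1.34
D = 1 − ½ × 1.34 = 1 − 0.670 = 0.33000

0.330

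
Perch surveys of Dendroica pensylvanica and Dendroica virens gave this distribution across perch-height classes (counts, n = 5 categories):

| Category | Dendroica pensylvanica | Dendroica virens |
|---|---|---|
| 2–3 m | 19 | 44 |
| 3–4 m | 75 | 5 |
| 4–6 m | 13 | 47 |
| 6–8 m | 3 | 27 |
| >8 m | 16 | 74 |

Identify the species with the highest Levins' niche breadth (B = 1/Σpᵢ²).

Dendroica virens

Proportions for Dendroica pensylvanica (n=126): 19/126=0.1508, 75/126=0.5952, 13/126=0.1032, 3/126=0.0238, 16/126=0.1270
Proportions for Dendroica virens (n=197): 44/197=0.2234, 5/197=0.0254, 47/197=0.2386, 27/197=0.1371, 74/197=0.3756
Σp_pensᵢ² = 0.1508² + 0.5952² + 0.1032² + 0.0238² + 0.1270² = 0.022741 + 0.354263 + 0.010650 + 0.000566 + 0.016129 = 0.404349
B_pens = 1 / 0.404349 = 2.4731
Σp_vireᵢ² = 0.2234² + 0.0254² + 0.2386² + 0.1371² + 0.3756² = 0.049908 + 0.000645 + 0.056930 + 0.018796 + 0.141075 = 0.267354
B_vire = 1 / 0.267354 = 3.7404
Highest B → broadest niche (most generalist): Dendroica virens (B = 3.74).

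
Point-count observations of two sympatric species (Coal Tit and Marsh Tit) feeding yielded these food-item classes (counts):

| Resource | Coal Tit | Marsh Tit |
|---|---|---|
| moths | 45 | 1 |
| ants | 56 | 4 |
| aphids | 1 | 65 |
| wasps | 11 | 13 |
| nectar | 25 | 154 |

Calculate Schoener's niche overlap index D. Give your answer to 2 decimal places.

0.26

Proportions for Coal Tit (n=138): 45/138=0.3261, 56/138=0.4058, 1/138=0.0072, 11/138=0.0797, 25/138=0.1812
Proportions for Marsh Tit (n=237): 1/237=0.0042, 4/237=0.0169, 65/237=0.2743, 13/237=0.0549, 154/237=0.6498
Σ|p₁ᵢ − p₂ᵢ| = 0.3219 + 0.3889 + 0.2671 + 0.0248 + 0.4686 = 1.4713
D = 1 − ½ × 1.4713 = 1 − 0.73565 = 0.26435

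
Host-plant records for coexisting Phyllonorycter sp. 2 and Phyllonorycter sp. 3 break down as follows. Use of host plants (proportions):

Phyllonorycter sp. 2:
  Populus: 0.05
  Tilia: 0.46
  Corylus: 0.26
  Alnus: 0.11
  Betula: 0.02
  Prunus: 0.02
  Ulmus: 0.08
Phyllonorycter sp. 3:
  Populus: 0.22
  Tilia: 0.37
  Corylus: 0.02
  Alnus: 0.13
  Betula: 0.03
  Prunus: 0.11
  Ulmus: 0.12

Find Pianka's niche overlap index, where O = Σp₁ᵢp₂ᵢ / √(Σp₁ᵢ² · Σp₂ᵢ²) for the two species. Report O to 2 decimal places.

0.81

Σ p₁ᵢp₂ᵢ = 0.0110 + 0.1702 + 0.0052 + 0.0143 + 0.0006 + 0.0022 + 0.0096 = 0.2131
Σp_1ᵢ² = 0.05² + 0.46² + 0.26² + 0.11² + 0.02² + 0.02² + 0.08² = 0.0025 + 0.2116 + 0.0676 + 0.0121 + 0.0004 + 0.0004 + 0.0064 = 0.3010
Σp_2ᵢ² = 0.22² + 0.37² + 0.02² + 0.13² + 0.03² + 0.11² + 0.12² = 0.0484 + 0.1369 + 0.0004 + 0.0169 + 0.0009 + 0.0121 + 0.0144 = 0.2300
O = 0.2131 / √(0.3010 × 0.2300) = 0.2131 / 0.26312 = 0.8099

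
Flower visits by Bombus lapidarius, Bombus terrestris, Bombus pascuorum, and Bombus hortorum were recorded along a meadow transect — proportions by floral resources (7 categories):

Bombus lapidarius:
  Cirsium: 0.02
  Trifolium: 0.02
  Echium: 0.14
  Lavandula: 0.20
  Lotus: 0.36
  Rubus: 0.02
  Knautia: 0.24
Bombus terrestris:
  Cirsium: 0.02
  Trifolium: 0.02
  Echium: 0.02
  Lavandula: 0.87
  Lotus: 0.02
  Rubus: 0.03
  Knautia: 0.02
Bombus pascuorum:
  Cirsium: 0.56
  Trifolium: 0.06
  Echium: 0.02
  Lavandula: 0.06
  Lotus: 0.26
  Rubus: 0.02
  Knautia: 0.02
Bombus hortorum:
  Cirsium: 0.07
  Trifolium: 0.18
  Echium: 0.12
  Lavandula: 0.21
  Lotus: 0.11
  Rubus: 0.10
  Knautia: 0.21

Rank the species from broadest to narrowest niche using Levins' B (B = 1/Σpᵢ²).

Bombus hortorum > Bombus lapidarius > Bombus pascuorum > Bombus terrestris

Σp_lapiᵢ² = 0.02² + 0.02² + 0.14² + 0.20² + 0.36² + 0.02² + 0.24² = 0.0004 + 0.0004 + 0.0196 + 0.0400 + 0.1296 + 0.0004 + 0.0576 = 0.2480
B_lapi = 1 / 0.2480 = 4.0323
Σp_terrᵢ² = 0.02² + 0.02² + 0.02² + 0.87² + 0.02² + 0.03² + 0.02² = 0.0004 + 0.0004 + 0.0004 + 0.7569 + 0.0004 + 0.0009 + 0.0004 = 0.7598
B_terr = 1 / 0.7598 = 1.3161
Σp_pascᵢ² = 0.56² + 0.06² + 0.02² + 0.06² + 0.26² + 0.02² + 0.02² = 0.3136 + 0.0036 + 0.0004 + 0.0036 + 0.0676 + 0.0004 + 0.0004 = 0.3896
B_pasc = 1 / 0.3896 = 2.5667
Σp_hortᵢ² = 0.07² + 0.18² + 0.12² + 0.21² + 0.11² + 0.10² + 0.21² = 0.0049 + 0.0324 + 0.0144 + 0.0441 + 0.0121 + 0.0100 + 0.0441 = 0.1620
B_hort = 1 / 0.1620 = 6.1728
Ranking by B (broadest → narrowest): Bombus hortorum (6.17) > Bombus lapidarius (4.03) > Bombus pascuorum (2.57) > Bombus terrestris (1.32)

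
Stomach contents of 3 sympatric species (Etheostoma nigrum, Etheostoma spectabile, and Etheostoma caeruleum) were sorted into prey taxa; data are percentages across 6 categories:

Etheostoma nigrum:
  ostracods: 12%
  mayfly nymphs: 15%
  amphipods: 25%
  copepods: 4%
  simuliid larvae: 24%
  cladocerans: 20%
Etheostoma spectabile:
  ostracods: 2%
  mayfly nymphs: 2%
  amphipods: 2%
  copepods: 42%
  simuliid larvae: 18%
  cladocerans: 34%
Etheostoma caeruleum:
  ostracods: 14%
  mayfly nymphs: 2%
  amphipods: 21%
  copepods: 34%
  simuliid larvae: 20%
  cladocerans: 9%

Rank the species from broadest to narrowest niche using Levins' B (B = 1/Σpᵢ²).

Etheostoma nigrum > Etheostoma caeruleum > Etheostoma spectabile

Convert percentages to proportions (divide by 100).
Σp_nigrᵢ² = 0.12² + 0.15² + 0.25² + 0.04² + 0.24² + 0.20² = 0.0144 + 0.0225 + 0.0625 + 0.0016 + 0.0576 + 0.0400 = 0.1986
B_nigr = 1 / 0.1986 = 5.0352
Σp_specᵢ² = 0.02² + 0.02² + 0.02² + 0.42² + 0.18² + 0.34² = 0.0004 + 0.0004 + 0.0004 + 0.1764 + 0.0324 + 0.1156 = 0.3256
B_spec = 1 / 0.3256 = 3.0713
Σp_caerᵢ² = 0.14² + 0.02² + 0.21² + 0.34² + 0.20² + 0.09² = 0.0196 + 0.0004 + 0.0441 + 0.1156 + 0.0400 + 0.0081 = 0.2278
B_caer = 1 / 0.2278 = 4.3898
Ranking by B (broadest → narrowest): Etheostoma nigrum (5.04) > Etheostoma caeruleum (4.39) > Etheostoma spectabile (3.07)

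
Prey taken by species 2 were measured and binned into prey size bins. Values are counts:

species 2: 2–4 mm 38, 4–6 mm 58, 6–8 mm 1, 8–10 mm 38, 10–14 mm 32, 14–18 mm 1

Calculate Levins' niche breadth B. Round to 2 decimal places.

Proportions for species 2 (n=168): 38/168=0.2262, 58/168=0.3452, 1/168=0.0060, 38/168=0.2262, 32/168=0.1905, 1/168=0.0060
Σpᵢ² = 0.2262² + 0.3452² + 0.0060² + 0.2262² + 0.1905² + 0.0060² = 0.051166 + 0.119163 + 0.000036 + 0.051166 + 0.036290 + 0.000036 = 0.257857
B = 1 / 0.257857 = 3.8781

3.88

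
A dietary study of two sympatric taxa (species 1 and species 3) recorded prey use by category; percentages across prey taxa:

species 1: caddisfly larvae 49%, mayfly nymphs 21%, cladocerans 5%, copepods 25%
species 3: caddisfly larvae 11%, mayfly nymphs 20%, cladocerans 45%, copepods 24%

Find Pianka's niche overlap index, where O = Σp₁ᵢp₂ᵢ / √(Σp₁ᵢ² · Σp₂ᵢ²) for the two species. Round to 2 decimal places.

0.54

Convert percentages to proportions (divide by 100).
Σ p₁ᵢp₂ᵢ = 0.0539 + 0.0420 + 0.0225 + 0.0600 = 0.1784
Σp_1ᵢ² = 0.49² + 0.21² + 0.05² + 0.25² = 0.2401 + 0.0441 + 0.0025 + 0.0625 = 0.3492
Σp_2ᵢ² = 0.11² + 0.20² + 0.45² + 0.24² = 0.0121 + 0.0400 + 0.2025 + 0.0576 = 0.3122
O = 0.1784 / √(0.3492 × 0.3122) = 0.1784 / 0.33018 = 0.5403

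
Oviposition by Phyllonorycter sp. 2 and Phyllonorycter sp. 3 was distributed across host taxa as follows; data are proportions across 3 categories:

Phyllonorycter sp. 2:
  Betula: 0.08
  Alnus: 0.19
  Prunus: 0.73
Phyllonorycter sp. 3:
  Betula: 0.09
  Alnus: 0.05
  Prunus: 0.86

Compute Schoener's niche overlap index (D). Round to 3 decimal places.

Σ|p₁ᵢ − p₂ᵢ| = 0.01 + 0.14 + 0.13 = 0.28
D = 1 − ½ × 0.28 = 1 − 0.140 = 0.86000

0.860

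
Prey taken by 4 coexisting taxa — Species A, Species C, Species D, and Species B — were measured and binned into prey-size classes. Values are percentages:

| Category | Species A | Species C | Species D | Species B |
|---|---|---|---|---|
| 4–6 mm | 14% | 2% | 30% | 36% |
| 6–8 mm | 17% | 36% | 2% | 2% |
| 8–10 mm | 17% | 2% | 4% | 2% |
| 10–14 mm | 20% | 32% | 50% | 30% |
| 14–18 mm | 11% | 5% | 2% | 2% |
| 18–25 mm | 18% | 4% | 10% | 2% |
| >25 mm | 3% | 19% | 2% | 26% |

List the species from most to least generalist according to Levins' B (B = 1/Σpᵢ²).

Species A > Species C > Species B > Species D

Convert percentages to proportions (divide by 100).
Σp_Aᵢ² = 0.14² + 0.17² + 0.17² + 0.20² + 0.11² + 0.18² + 0.03² = 0.0196 + 0.0289 + 0.0289 + 0.0400 + 0.0121 + 0.0324 + 0.0009 = 0.1628
B_A = 1 / 0.1628 = 6.1425
Σp_Cᵢ² = 0.02² + 0.36² + 0.02² + 0.32² + 0.05² + 0.04² + 0.19² = 0.0004 + 0.1296 + 0.0004 + 0.1024 + 0.0025 + 0.0016 + 0.0361 = 0.2730
B_C = 1 / 0.2730 = 3.6630
Σp_Dᵢ² = 0.30² + 0.02² + 0.04² + 0.50² + 0.02² + 0.10² + 0.02² = 0.0900 + 0.0004 + 0.0016 + 0.2500 + 0.0004 + 0.0100 + 0.0004 = 0.3528
B_D = 1 / 0.3528 = 2.8345
Σp_Bᵢ² = 0.36² + 0.02² + 0.02² + 0.30² + 0.02² + 0.02² + 0.26² = 0.1296 + 0.0004 + 0.0004 + 0.0900 + 0.0004 + 0.0004 + 0.0676 = 0.2888
B_B = 1 / 0.2888 = 3.4626
Ranking by B (broadest → narrowest): Species A (6.14) > Species C (3.66) > Species B (3.46) > Species D (2.83)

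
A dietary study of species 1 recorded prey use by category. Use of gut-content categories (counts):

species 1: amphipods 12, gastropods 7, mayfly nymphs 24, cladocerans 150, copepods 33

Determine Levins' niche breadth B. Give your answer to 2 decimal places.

2.10

Proportions for species 1 (n=226): 12/226=0.0531, 7/226=0.0310, 24/226=0.1062, 150/226=0.6637, 33/226=0.1460
Σpᵢ² = 0.0531² + 0.0310² + 0.1062² + 0.6637² + 0.1460² = 0.002820 + 0.000961 + 0.011278 + 0.440498 + 0.021316 = 0.476873
B = 1 / 0.476873 = 2.0970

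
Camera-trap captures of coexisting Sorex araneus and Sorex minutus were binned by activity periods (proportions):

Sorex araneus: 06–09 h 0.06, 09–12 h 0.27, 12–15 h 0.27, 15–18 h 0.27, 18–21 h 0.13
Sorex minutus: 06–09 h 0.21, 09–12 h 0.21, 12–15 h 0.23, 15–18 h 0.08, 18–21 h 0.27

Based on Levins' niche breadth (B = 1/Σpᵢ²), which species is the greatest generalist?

Σp_aranᵢ² = 0.06² + 0.27² + 0.27² + 0.27² + 0.13² = 0.0036 + 0.0729 + 0.0729 + 0.0729 + 0.0169 = 0.2392
B_aran = 1 / 0.2392 = 4.1806
Σp_minuᵢ² = 0.21² + 0.21² + 0.23² + 0.08² + 0.27² = 0.0441 + 0.0441 + 0.0529 + 0.0064 + 0.0729 = 0.2204
B_minu = 1 / 0.2204 = 4.5372
Highest B → broadest niche (most generalist): Sorex minutus (B = 4.54).

Sorex minutus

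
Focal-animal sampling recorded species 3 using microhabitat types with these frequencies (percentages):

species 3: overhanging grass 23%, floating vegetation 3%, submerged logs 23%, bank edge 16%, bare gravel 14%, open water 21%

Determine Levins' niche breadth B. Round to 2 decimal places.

5.10

Convert percentages to proportions (divide by 100).
Σpᵢ² = 0.23² + 0.03² + 0.23² + 0.16² + 0.14² + 0.21² = 0.0529 + 0.0009 + 0.0529 + 0.0256 + 0.0196 + 0.0441 = 0.1960
B = 1 / 0.1960 = 5.1020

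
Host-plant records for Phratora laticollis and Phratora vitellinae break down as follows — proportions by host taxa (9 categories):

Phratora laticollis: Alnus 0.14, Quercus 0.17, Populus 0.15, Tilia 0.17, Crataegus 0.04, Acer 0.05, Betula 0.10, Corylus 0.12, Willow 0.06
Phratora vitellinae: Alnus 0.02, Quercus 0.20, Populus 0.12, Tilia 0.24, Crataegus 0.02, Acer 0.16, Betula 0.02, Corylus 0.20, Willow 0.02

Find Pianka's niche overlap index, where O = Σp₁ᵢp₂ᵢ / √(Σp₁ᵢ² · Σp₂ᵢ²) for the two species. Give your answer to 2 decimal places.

0.86

Σ p₁ᵢp₂ᵢ = 0.0028 + 0.0340 + 0.0180 + 0.0408 + 0.0008 + 0.0080 + 0.0020 + 0.0240 + 0.0012 = 0.1316
Σp_1ᵢ² = 0.14² + 0.17² + 0.15² + 0.17² + 0.04² + 0.05² + 0.10² + 0.12² + 0.06² = 0.0196 + 0.0289 + 0.0225 + 0.0289 + 0.0016 + 0.0025 + 0.0100 + 0.0144 + 0.0036 = 0.1320
Σp_2ᵢ² = 0.02² + 0.20² + 0.12² + 0.24² + 0.02² + 0.16² + 0.02² + 0.20² + 0.02² = 0.0004 + 0.0400 + 0.0144 + 0.0576 + 0.0004 + 0.0256 + 0.0004 + 0.0400 + 0.0004 = 0.1792
O = 0.1316 / √(0.1320 × 0.1792) = 0.1316 / 0.15380 = 0.8557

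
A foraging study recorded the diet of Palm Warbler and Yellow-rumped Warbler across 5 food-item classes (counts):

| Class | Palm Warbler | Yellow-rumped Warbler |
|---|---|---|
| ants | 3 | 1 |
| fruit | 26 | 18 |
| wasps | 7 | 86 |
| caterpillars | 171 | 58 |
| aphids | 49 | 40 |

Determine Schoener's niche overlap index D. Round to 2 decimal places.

Proportions for Palm Warbler (n=256): 3/256=0.0117, 26/256=0.1016, 7/256=0.0273, 171/256=0.6680, 49/256=0.1914
Proportions for Yellow-rumped Warbler (n=203): 1/203=0.0049, 18/203=0.0887, 86/203=0.4236, 58/203=0.2857, 40/203=0.1970
Σ|p₁ᵢ − p₂ᵢ| = 0.0068 + 0.0129 + 0.3963 + 0.3823 + 0.0056 = 0.8039
D = 1 − ½ × 0.8039 = 1 − 0.40195 = 0.59805

0.60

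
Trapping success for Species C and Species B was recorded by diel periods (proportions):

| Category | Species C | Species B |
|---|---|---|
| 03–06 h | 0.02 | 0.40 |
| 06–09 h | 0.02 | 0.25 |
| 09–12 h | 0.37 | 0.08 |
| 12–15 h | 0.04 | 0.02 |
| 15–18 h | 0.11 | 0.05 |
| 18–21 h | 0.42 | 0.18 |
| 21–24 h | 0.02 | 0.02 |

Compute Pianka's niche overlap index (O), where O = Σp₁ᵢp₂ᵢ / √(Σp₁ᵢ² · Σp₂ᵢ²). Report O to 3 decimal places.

Σ p₁ᵢp₂ᵢ = 0.0080 + 0.0050 + 0.0296 + 0.0008 + 0.0055 + 0.0756 + 0.0004 = 0.1249
Σp_1ᵢ² = 0.02² + 0.02² + 0.37² + 0.04² + 0.11² + 0.42² + 0.02² = 0.0004 + 0.0004 + 0.1369 + 0.0016 + 0.0121 + 0.1764 + 0.0004 = 0.3282
Σp_2ᵢ² = 0.40² + 0.25² + 0.08² + 0.02² + 0.05² + 0.18² + 0.02² = 0.1600 + 0.0625 + 0.0064 + 0.0004 + 0.0025 + 0.0324 + 0.0004 = 0.2646
O = 0.1249 / √(0.3282 × 0.2646) = 0.1249 / 0.294689 = 0.42384

0.424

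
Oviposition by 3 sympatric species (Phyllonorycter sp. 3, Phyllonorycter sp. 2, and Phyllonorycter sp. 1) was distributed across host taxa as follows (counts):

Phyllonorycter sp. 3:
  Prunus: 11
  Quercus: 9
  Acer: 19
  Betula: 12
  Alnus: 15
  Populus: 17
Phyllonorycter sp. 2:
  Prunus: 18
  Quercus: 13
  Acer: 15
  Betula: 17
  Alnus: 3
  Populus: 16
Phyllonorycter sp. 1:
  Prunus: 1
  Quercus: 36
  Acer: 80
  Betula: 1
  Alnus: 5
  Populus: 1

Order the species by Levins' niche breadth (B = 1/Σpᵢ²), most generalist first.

Proportions for Phyllonorycter sp. 3 (n=83): 11/83=0.1325, 9/83=0.1084, 19/83=0.2289, 12/83=0.1446, 15/83=0.1807, 17/83=0.2048
Proportions for Phyllonorycter sp. 2 (n=82): 18/82=0.2195, 13/82=0.1585, 15/82=0.1829, 17/82=0.2073, 3/82=0.0366, 16/82=0.1951
Proportions for Phyllonorycter sp. 1 (n=124): 1/124=0.0081, 36/124=0.2903, 80/124=0.6452, 1/124=0.0081, 5/124=0.0403, 1/124=0.0081
Σp_3ᵢ² = 0.1325² + 0.1084² + 0.2289² + 0.1446² + 0.1807² + 0.2048² = 0.017556 + 0.011751 + 0.052395 + 0.020909 + 0.032652 + 0.041943 = 0.177206
B_3 = 1 / 0.177206 = 5.6431
Σp_2ᵢ² = 0.2195² + 0.1585² + 0.1829² + 0.2073² + 0.0366² + 0.1951² = 0.048180 + 0.025122 + 0.033452 + 0.042973 + 0.001340 + 0.038064 = 0.189131
B_2 = 1 / 0.189131 = 5.2873
Σp_1ᵢ² = 0.0081² + 0.2903² + 0.6452² + 0.0081² + 0.0403² + 0.0081² = 0.000066 + 0.084274 + 0.416283 + 0.000066 + 0.001624 + 0.000066 = 0.502379
B_1 = 1 / 0.502379 = 1.9905
Ranking by B (broadest → narrowest): Phyllonorycter sp. 3 (5.64) > Phyllonorycter sp. 2 (5.29) > Phyllonorycter sp. 1 (1.99)

Phyllonorycter sp. 3 > Phyllonorycter sp. 2 > Phyllonorycter sp. 1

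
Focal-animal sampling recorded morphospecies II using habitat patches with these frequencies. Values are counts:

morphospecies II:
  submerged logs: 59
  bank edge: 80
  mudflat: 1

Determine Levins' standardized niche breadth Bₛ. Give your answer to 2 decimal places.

Proportions for morphospecies II (n=140): 59/140=0.4214, 80/140=0.5714, 1/140=0.0071
Σpᵢ² = 0.4214² + 0.5714² + 0.0071² = 0.177578 + 0.326498 + 0.000050 = 0.504126
B = 1 / 0.504126 = 1.9836
Bₛ = (B − 1)/(n − 1) = (1.9836 − 1)/(3 − 1) = 0.9836/2 = 0.4918

0.49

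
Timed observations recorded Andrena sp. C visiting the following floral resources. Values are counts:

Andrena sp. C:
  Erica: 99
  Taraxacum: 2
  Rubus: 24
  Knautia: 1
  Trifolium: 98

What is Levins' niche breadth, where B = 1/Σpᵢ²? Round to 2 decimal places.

Proportions for Andrena sp. C (n=224): 99/224=0.4420, 2/224=0.0089, 24/224=0.1071, 1/224=0.0045, 98/224=0.4375
Σpᵢ² = 0.4420² + 0.0089² + 0.1071² + 0.0045² + 0.4375² = 0.195364 + 0.000079 + 0.011470 + 0.000020 + 0.191406 = 0.398339
B = 1 / 0.398339 = 2.5104

2.51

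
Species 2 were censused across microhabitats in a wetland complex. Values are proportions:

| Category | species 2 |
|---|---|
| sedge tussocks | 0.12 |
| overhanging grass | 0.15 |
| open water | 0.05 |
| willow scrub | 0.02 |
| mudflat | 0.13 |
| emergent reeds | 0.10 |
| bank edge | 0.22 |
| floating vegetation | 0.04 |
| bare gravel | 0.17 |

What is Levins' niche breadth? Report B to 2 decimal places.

Σpᵢ² = 0.12² + 0.15² + 0.05² + 0.02² + 0.13² + 0.10² + 0.22² + 0.04² + 0.17² = 0.0144 + 0.0225 + 0.0025 + 0.0004 + 0.0169 + 0.0100 + 0.0484 + 0.0016 + 0.0289 = 0.1456
B = 1 / 0.1456 = 6.8681

6.87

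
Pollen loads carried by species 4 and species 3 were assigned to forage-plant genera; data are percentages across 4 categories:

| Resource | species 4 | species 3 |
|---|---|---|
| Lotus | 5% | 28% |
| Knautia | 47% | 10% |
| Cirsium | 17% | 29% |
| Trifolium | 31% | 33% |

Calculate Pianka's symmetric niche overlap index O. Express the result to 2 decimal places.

0.68

Convert percentages to proportions (divide by 100).
Σ p₁ᵢp₂ᵢ = 0.0140 + 0.0470 + 0.0493 + 0.1023 = 0.2126
Σp_1ᵢ² = 0.05² + 0.47² + 0.17² + 0.31² = 0.0025 + 0.2209 + 0.0289 + 0.0961 = 0.3484
Σp_2ᵢ² = 0.28² + 0.10² + 0.29² + 0.33² = 0.0784 + 0.0100 + 0.0841 + 0.1089 = 0.2814
O = 0.2126 / √(0.3484 × 0.2814) = 0.2126 / 0.31311 = 0.6790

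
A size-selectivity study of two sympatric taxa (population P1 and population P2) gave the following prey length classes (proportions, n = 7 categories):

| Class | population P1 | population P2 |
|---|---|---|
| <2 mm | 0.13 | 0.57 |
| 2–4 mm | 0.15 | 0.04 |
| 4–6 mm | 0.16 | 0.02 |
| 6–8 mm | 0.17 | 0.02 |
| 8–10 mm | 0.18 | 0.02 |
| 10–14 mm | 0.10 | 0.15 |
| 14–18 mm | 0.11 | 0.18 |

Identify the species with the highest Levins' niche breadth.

population P1

Σp_P1ᵢ² = 0.13² + 0.15² + 0.16² + 0.17² + 0.18² + 0.10² + 0.11² = 0.0169 + 0.0225 + 0.0256 + 0.0289 + 0.0324 + 0.0100 + 0.0121 = 0.1484
B_P1 = 1 / 0.1484 = 6.7385
Σp_P2ᵢ² = 0.57² + 0.04² + 0.02² + 0.02² + 0.02² + 0.15² + 0.18² = 0.3249 + 0.0016 + 0.0004 + 0.0004 + 0.0004 + 0.0225 + 0.0324 = 0.3826
B_P2 = 1 / 0.3826 = 2.6137
Highest B → broadest niche (most generalist): population P1 (B = 6.74).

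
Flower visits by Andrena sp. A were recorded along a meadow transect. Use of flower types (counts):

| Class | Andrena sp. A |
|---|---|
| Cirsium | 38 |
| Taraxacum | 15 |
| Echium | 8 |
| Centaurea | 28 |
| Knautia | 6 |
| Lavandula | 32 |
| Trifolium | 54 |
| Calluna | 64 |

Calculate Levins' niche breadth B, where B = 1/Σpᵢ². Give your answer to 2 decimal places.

Proportions for Andrena sp. A (n=245): 38/245=0.1551, 15/245=0.0612, 8/245=0.0327, 28/245=0.1143, 6/245=0.0245, 32/245=0.1306, 54/245=0.2204, 64/245=0.2612
Σpᵢ² = 0.1551² + 0.0612² + 0.0327² + 0.1143² + 0.0245² + 0.1306² + 0.2204² + 0.2612² = 0.024056 + 0.003745 + 0.001069 + 0.013064 + 0.000600 + 0.017056 + 0.048576 + 0.068225 = 0.176391
B = 1 / 0.176391 = 5.6692

5.67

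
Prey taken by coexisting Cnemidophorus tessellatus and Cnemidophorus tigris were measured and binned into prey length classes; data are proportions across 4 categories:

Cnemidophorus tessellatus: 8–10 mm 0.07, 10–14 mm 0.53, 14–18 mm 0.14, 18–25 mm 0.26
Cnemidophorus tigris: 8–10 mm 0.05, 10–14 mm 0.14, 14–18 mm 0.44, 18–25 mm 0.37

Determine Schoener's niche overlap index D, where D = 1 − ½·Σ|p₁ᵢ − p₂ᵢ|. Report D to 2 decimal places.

0.59

Σ|p₁ᵢ − p₂ᵢ| = 0.02 + 0.39 + 0.30 + 0.11 = 0.82
D = 1 − ½ × 0.82 = 1 − 0.410 = 0.5900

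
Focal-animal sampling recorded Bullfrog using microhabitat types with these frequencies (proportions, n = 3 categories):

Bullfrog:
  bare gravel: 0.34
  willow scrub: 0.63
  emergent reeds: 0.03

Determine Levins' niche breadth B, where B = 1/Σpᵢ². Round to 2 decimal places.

Σpᵢ² = 0.34² + 0.63² + 0.03² = 0.1156 + 0.3969 + 0.0009 = 0.5134
B = 1 / 0.5134 = 1.9478

1.95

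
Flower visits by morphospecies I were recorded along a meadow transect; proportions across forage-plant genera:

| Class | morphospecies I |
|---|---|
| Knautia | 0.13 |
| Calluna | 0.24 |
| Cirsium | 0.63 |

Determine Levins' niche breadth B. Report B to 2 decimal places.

2.12

Σpᵢ² = 0.13² + 0.24² + 0.63² = 0.0169 + 0.0576 + 0.3969 = 0.4714
B = 1 / 0.4714 = 2.1213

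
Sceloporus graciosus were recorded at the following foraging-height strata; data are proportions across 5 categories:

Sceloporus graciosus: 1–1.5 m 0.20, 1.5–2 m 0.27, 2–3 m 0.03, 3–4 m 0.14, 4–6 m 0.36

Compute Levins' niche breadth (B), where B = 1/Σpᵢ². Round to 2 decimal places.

Σpᵢ² = 0.20² + 0.27² + 0.03² + 0.14² + 0.36² = 0.0400 + 0.0729 + 0.0009 + 0.0196 + 0.1296 = 0.2630
B = 1 / 0.2630 = 3.8023

3.80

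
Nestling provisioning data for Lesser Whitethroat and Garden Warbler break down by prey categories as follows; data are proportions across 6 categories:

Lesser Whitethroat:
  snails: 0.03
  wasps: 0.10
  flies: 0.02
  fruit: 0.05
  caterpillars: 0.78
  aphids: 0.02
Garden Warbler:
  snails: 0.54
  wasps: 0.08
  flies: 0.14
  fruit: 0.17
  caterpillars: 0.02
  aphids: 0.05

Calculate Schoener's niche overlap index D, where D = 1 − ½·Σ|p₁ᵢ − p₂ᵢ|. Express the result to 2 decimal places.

Σ|p₁ᵢ − p₂ᵢ| = 0.51 + 0.02 + 0.12 + 0.12 + 0.76 + 0.03 = 1.56
D = 1 − ½ × 1.56 = 1 − 0.780 = 0.2200

0.22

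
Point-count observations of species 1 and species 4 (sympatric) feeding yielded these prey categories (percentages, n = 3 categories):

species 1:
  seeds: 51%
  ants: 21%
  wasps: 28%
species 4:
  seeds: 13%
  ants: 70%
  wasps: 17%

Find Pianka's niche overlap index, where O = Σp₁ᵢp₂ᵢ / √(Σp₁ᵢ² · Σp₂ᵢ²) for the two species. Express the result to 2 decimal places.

0.58

Convert percentages to proportions (divide by 100).
Σ p₁ᵢp₂ᵢ = 0.0663 + 0.1470 + 0.0476 = 0.2609
Σp_1ᵢ² = 0.51² + 0.21² + 0.28² = 0.2601 + 0.0441 + 0.0784 = 0.3826
Σp_2ᵢ² = 0.13² + 0.70² + 0.17² = 0.0169 + 0.4900 + 0.0289 = 0.5358
O = 0.2609 / √(0.3826 × 0.5358) = 0.2609 / 0.45277 = 0.5762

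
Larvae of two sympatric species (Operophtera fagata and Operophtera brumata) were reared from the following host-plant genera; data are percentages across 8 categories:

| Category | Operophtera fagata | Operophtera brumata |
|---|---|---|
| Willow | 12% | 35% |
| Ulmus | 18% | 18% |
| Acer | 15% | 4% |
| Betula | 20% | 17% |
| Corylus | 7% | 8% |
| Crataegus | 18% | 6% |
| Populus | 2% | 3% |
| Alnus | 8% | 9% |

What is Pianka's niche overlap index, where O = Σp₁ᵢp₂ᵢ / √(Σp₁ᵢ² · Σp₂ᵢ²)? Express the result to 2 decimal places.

Convert percentages to proportions (divide by 100).
Σ p₁ᵢp₂ᵢ = 0.0420 + 0.0324 + 0.0060 + 0.0340 + 0.0056 + 0.0108 + 0.0006 + 0.0072 = 0.1386
Σp_1ᵢ² = 0.12² + 0.18² + 0.15² + 0.20² + 0.07² + 0.18² + 0.02² + 0.08² = 0.0144 + 0.0324 + 0.0225 + 0.0400 + 0.0049 + 0.0324 + 0.0004 + 0.0064 = 0.1534
Σp_2ᵢ² = 0.35² + 0.18² + 0.04² + 0.17² + 0.08² + 0.06² + 0.03² + 0.09² = 0.1225 + 0.0324 + 0.0016 + 0.0289 + 0.0064 + 0.0036 + 0.0009 + 0.0081 = 0.2044
O = 0.1386 / √(0.1534 × 0.2044) = 0.1386 / 0.17707 = 0.7827

0.78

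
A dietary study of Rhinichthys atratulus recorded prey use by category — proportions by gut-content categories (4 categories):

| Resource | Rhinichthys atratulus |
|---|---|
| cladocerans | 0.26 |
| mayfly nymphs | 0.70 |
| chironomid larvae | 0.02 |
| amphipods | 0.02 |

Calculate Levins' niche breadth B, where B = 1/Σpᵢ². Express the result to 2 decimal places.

Σpᵢ² = 0.26² + 0.70² + 0.02² + 0.02² = 0.0676 + 0.4900 + 0.0004 + 0.0004 = 0.5584
B = 1 / 0.5584 = 1.7908

1.79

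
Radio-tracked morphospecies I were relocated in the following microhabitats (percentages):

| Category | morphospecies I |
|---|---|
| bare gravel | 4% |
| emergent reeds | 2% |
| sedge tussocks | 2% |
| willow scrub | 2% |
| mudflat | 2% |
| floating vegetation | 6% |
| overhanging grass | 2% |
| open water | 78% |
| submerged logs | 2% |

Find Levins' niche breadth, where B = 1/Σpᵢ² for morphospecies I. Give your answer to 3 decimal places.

Convert percentages to proportions (divide by 100).
Σpᵢ² = 0.04² + 0.02² + 0.02² + 0.02² + 0.02² + 0.06² + 0.02² + 0.78² + 0.02² = 0.0016 + 0.0004 + 0.0004 + 0.0004 + 0.0004 + 0.0036 + 0.0004 + 0.6084 + 0.0004 = 0.6160
B = 1 / 0.6160 = 1.62338

1.623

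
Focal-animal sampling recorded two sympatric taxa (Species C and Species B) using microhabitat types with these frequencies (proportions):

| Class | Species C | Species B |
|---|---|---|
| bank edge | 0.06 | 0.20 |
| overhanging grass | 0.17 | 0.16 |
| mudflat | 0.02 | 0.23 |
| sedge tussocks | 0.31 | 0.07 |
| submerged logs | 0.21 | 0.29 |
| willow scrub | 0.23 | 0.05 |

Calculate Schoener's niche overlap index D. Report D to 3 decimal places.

0.570

Σ|p₁ᵢ − p₂ᵢ| = 0.14 + 0.01 + 0.21 + 0.24 + 0.08 + 0.18 = 0.86
D = 1 − ½ × 0.86 = 1 − 0.430 = 0.57000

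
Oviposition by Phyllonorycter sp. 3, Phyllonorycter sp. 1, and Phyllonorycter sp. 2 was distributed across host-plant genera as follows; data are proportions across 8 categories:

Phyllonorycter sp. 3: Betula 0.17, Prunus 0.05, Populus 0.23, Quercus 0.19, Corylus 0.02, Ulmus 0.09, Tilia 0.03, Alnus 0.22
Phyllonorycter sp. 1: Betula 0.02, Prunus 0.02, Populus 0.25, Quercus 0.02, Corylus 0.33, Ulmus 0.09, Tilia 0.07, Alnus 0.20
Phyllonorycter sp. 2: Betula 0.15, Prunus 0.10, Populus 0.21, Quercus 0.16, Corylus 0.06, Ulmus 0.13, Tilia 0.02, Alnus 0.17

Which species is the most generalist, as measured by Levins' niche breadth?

Phyllonorycter sp. 2

Σp_3ᵢ² = 0.17² + 0.05² + 0.23² + 0.19² + 0.02² + 0.09² + 0.03² + 0.22² = 0.0289 + 0.0025 + 0.0529 + 0.0361 + 0.0004 + 0.0081 + 0.0009 + 0.0484 = 0.1782
B_3 = 1 / 0.1782 = 5.6117
Σp_1ᵢ² = 0.02² + 0.02² + 0.25² + 0.02² + 0.33² + 0.09² + 0.07² + 0.20² = 0.0004 + 0.0004 + 0.0625 + 0.0004 + 0.1089 + 0.0081 + 0.0049 + 0.0400 = 0.2256
B_1 = 1 / 0.2256 = 4.4326
Σp_2ᵢ² = 0.15² + 0.10² + 0.21² + 0.16² + 0.06² + 0.13² + 0.02² + 0.17² = 0.0225 + 0.0100 + 0.0441 + 0.0256 + 0.0036 + 0.0169 + 0.0004 + 0.0289 = 0.1520
B_2 = 1 / 0.1520 = 6.5789
Highest B → broadest niche (most generalist): Phyllonorycter sp. 2 (B = 6.58).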